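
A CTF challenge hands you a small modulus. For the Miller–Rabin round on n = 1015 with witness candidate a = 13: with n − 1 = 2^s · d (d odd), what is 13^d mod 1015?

167

n − 1 = 1014 = 2^1 · 507, so s = 1 and d = 507.
Repeated squaring mod 1015: 13^1 ≡ 13, 13^2 ≡ 169, 13^4 ≡ 141, 13^8 ≡ 596, 13^16 ≡ 981, 13^32 ≡ 141, 13^64 ≡ 596, 13^128 ≡ 981, 13^256 ≡ 141.
507 = 256 + 128 + 64 + 32 + 16 + 8 + 2 + 1, so 13^507 ≡ 141·981·596·141·981·596·169·13 ≡ 167 (mod 1015).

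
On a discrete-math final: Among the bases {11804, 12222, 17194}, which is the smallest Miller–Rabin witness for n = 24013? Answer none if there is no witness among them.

none

n − 1 = 24012 = 2^2 · 6003, so s = 2 and d = 6003.
Base 11804: x_0 = 11804^6003 mod 24013 = 1. x_0 = 1, so 11804 is not a witness.
Base 12222: x_0 = 12222^6003 mod 24013 = 1. x_0 = 1, so 12222 is not a witness.
Base 17194: x_0 = 17194^6003 mod 24013 = 1. x_0 = 1, so 17194 is not a witness.
No listed base is a witness for 24013.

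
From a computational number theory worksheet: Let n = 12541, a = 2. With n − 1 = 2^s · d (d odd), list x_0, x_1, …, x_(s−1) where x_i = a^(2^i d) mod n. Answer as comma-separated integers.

n − 1 = 12540 = 2^2 · 3135, so s = 2 and d = 3135.
x_0 = 2^3135 mod 12541 = 10147.
x_1 = 10147^2 mod 12541 = 12540.

10147, 12540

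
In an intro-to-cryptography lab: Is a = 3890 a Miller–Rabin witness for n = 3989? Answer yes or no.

n − 1 = 3988 = 2^2 · 997, so s = 2 and d = 997.
Repeated squaring mod 3989: 3890^1 ≡ 3890, 3890^2 ≡ 1823, 3890^4 ≡ 492, 3890^8 ≡ 2724, 3890^16 ≡ 636, 3890^32 ≡ 1607, 3890^64 ≡ 1566, 3890^128 ≡ 3110, 3890^256 ≡ 2764, 3890^512 ≡ 761.
997 = 512 + 256 + 128 + 64 + 32 + 4 + 1, so 3890^997 ≡ 761·2764·3110·1566·1607·492·3890 ≡ 3508 (mod 3989).
x_0 = 3890^997 mod 3989 = 3508.
x_0 is neither 1 nor 3988, so continue squaring.
x_1 = 3508^2 mod 3989 = 3988.
x_1 ≡ −1, so 3890 is not a witness.

no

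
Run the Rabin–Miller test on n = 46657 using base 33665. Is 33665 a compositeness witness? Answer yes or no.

n − 1 = 46656 = 2^6 · 729, so s = 6 and d = 729.
Repeated squaring mod 46657: 33665^1 ≡ 33665, 33665^2 ≡ 33695, 33665^4 ≡ 1587, 33665^8 ≡ 45748, 33665^16 ≡ 33112, 33665^32 ≡ 11701, 33665^64 ≡ 21763, 33665^128 ≡ 12962, 33665^256 ≡ 1587, 33665^512 ≡ 45748.
729 = 512 + 128 + 64 + 16 + 8 + 1, so 33665^729 ≡ 45748·12962·21763·33112·45748·33665 ≡ 5507 (mod 46657).
x_0 = 33665^729 mod 46657 = 5507.
x_0 is neither 1 nor 46656, so continue squaring.
x_1 = 5507^2 mod 46657 = 46656.
x_1 ≡ −1, so 33665 is not a witness.

no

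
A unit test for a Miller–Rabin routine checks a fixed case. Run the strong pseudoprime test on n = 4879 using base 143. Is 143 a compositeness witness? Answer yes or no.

yes

n − 1 = 4878 = 2^1 · 2439, so s = 1 and d = 2439.
Repeated squaring mod 4879: 143^1 ≡ 143, 143^2 ≡ 933, 143^4 ≡ 2027, 143^8 ≡ 611, 143^16 ≡ 2517, 143^32 ≡ 2347, 143^64 ≡ 18, 143^128 ≡ 324, 143^256 ≡ 2517, 143^512 ≡ 2347, 143^1024 ≡ 18, 143^2048 ≡ 324.
2439 = 2048 + 256 + 128 + 4 + 2 + 1, so 143^2439 ≡ 324·2517·324·2027·933·143 ≡ 4262 (mod 4879).
x_0 = 143^2439 mod 4879 = 4262.
x_0 ∉ {1, 4878} and s = 1, so 143 is a Miller–Rabin witness and 4879 is composite.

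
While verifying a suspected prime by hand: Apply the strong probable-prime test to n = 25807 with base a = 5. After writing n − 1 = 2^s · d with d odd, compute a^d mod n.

13601

n − 1 = 25806 = 2^1 · 12903, so s = 1 and d = 12903.
Repeated squaring mod 25807: 5^1 ≡ 5, 5^2 ≡ 25, 5^4 ≡ 625, 5^8 ≡ 3520, 5^16 ≡ 3040, 5^32 ≡ 2694, 5^64 ≡ 5869, 5^128 ≡ 18623, 5^256 ≡ 21663, 5^512 ≡ 11081, 5^1024 ≡ 24662, 5^2048 ≡ 20675, 5^4096 ≡ 14284, 5^8192 ≡ 2514.
12903 = 8192 + 4096 + 512 + 64 + 32 + 4 + 2 + 1, so 5^12903 ≡ 2514·14284·11081·5869·2694·625·25·5 ≡ 13601 (mod 25807).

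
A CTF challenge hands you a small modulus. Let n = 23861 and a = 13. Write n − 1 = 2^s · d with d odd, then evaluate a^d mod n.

9077

n − 1 = 23860 = 2^2 · 5965, so s = 2 and d = 5965.
13^5965 mod 23861 = 9077.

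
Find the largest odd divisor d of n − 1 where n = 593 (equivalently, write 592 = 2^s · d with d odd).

37

Halving: 592 → 296 → 148 → 74 → 37; 37 is odd.
So 592 = 2^4 · 37.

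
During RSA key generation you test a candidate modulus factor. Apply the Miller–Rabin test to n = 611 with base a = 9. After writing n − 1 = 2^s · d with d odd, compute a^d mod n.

341

n − 1 = 610 = 2^1 · 305, so s = 1 and d = 305.
9^305 mod 611 = 341.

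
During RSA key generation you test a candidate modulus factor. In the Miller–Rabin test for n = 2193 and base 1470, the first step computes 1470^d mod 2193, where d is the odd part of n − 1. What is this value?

1623

n − 1 = 2192 = 2^4 · 137, so s = 4 and d = 137.
Repeated squaring mod 2193: 1470^1 ≡ 1470, 1470^2 ≡ 795, 1470^4 ≡ 441, 1470^8 ≡ 1497, 1470^16 ≡ 1956, 1470^32 ≡ 1344, 1470^64 ≡ 1497, 1470^128 ≡ 1956.
137 = 128 + 8 + 1, so 1470^137 ≡ 1956·1497·1470 ≡ 1623 (mod 2193).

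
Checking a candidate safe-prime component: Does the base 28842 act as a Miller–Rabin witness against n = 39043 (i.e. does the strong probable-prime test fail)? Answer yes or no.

no

n − 1 = 39042 = 2^1 · 19521, so s = 1 and d = 19521.
x_0 = 28842^19521 mod 39043 = 39042.
x_0 = 39042 ≡ −1, so 28842 is not a witness.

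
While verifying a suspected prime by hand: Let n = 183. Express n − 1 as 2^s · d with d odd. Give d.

Halving: 182 → 91; 91 is odd.
So 182 = 2^1 · 91.

91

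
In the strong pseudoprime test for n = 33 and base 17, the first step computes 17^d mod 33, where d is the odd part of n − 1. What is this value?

n − 1 = 32 = 2^5 · 1, so s = 5 and d = 1.
17^1 mod 33 = 17.

17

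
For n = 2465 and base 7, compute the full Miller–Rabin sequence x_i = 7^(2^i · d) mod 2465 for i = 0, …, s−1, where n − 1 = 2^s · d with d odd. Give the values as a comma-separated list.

2437, 784, 871, 1886, 1

n − 1 = 2464 = 2^5 · 77, so s = 5 and d = 77.
x_0 = 7^77 mod 2465 = 2437.
x_1 = 2437^2 mod 2465 = 784.
x_2 = 784^2 mod 2465 = 871.
x_3 = 871^2 mod 2465 = 1886.
x_4 = 1886^2 mod 2465 = 1.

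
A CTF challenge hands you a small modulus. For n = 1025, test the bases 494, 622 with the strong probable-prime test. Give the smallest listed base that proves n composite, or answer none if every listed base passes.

n − 1 = 1024 = 2^10 · 1, so s = 10 and d = 1.
Base 494: x_0 = 494^1 mod 1025 = 494. x_0 is neither 1 nor 1024, so continue squaring. x_1 = 494^2 mod 1025 = 86. x_2 = 86^2 mod 1025 = 221. x_3 = 221^2 mod 1025 = 666. x_4 = 666^2 mod 1025 = 756. x_5 = 756^2 mod 1025 = 611. x_6 = 611^2 mod 1025 = 221. x_7 = 221^2 mod 1025 = 666. x_8 = 666^2 mod 1025 = 756. x_9 = 756^2 mod 1025 = 611. Reached i = s−1 = 9 without hitting −1: 494 is a Miller–Rabin witness and 1025 is composite.
Base 622: x_0 = 622^1 mod 1025 = 622. x_0 is neither 1 nor 1024, so continue squaring. x_1 = 622^2 mod 1025 = 459. x_2 = 459^2 mod 1025 = 556. x_3 = 556^2 mod 1025 = 611. x_4 = 611^2 mod 1025 = 221. x_5 = 221^2 mod 1025 = 666. x_6 = 666^2 mod 1025 = 756. x_7 = 756^2 mod 1025 = 611. x_8 = 611^2 mod 1025 = 221. x_9 = 221^2 mod 1025 = 666. Reached i = s−1 = 9 without hitting −1: 622 is a Miller–Rabin witness and 1025 is composite.
The smallest witness among the given bases is 494.

494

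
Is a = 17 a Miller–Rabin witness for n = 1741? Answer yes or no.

no

n − 1 = 1740 = 2^2 · 435, so s = 2 and d = 435.
x_0 = 17^435 mod 1741 = 59.
x_0 is neither 1 nor 1740, so continue squaring.
x_1 = 59^2 mod 1741 = 1740.
x_1 ≡ −1, so 17 is not a witness.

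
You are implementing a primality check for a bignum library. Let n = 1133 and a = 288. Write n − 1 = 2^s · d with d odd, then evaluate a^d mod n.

63

n − 1 = 1132 = 2^2 · 283, so s = 2 and d = 283.
Repeated squaring mod 1133: 288^1 ≡ 288, 288^2 ≡ 235, 288^4 ≡ 841, 288^8 ≡ 289, 288^16 ≡ 812, 288^32 ≡ 1071, 288^64 ≡ 445, 288^128 ≡ 883, 288^256 ≡ 185.
283 = 256 + 16 + 8 + 2 + 1, so 288^283 ≡ 185·812·289·235·288 ≡ 63 (mod 1133).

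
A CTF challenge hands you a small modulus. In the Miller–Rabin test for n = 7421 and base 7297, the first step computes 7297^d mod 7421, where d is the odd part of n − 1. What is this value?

450

n − 1 = 7420 = 2^2 · 1855, so s = 2 and d = 1855.
7297^1855 mod 7421 = 450.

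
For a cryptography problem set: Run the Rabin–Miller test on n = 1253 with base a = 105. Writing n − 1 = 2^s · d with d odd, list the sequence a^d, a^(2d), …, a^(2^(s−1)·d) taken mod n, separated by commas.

n − 1 = 1252 = 2^2 · 313, so s = 2 and d = 313.
x_0 = 105^313 mod 1253 = 133.
x_1 = 133^2 mod 1253 = 147.

133, 147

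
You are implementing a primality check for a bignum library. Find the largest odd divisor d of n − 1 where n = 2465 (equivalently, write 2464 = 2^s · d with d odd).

Halving: 2464 → 1232 → 616 → 308 → 154 → 77; 77 is odd.
So 2464 = 2^5 · 77.

77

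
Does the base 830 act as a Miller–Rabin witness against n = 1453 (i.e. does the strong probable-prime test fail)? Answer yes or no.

no

n − 1 = 1452 = 2^2 · 363, so s = 2 and d = 363.
Repeated squaring mod 1453: 830^1 ≡ 830, 830^2 ≡ 178, 830^4 ≡ 1171, 830^8 ≡ 1062, 830^16 ≡ 316, 830^32 ≡ 1052, 830^64 ≡ 971, 830^128 ≡ 1297, 830^256 ≡ 1088.
363 = 256 + 64 + 32 + 8 + 2 + 1, so 830^363 ≡ 1088·971·1052·1062·178·830 ≡ 956 (mod 1453).
x_0 = 830^363 mod 1453 = 956.
x_0 is neither 1 nor 1452, so continue squaring.
x_1 = 956^2 mod 1453 = 1452.
x_1 ≡ −1, so 830 is not a witness.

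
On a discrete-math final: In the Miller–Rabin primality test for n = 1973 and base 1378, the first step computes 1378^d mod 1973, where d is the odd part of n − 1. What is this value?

n − 1 = 1972 = 2^2 · 493, so s = 2 and d = 493.
Repeated squaring mod 1973: 1378^1 ≡ 1378, 1378^2 ≡ 858, 1378^4 ≡ 235, 1378^8 ≡ 1954, 1378^16 ≡ 361, 1378^32 ≡ 103, 1378^64 ≡ 744, 1378^128 ≡ 1096, 1378^256 ≡ 1632.
493 = 256 + 128 + 64 + 32 + 8 + 4 + 1, so 1378^493 ≡ 1632·1096·744·103·1954·235·1378 ≡ 1 (mod 1973).

1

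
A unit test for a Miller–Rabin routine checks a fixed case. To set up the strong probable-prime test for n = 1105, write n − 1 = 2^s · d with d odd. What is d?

69

Halving: 1104 → 552 → 276 → 138 → 69; 69 is odd.
So 1104 = 2^4 · 69.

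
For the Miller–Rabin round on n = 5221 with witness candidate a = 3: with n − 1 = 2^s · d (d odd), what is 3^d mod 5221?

4648

n − 1 = 5220 = 2^2 · 1305, so s = 2 and d = 1305.
3^1305 mod 5221 = 4648.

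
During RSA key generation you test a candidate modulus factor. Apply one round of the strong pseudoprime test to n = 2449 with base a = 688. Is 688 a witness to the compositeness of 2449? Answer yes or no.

n − 1 = 2448 = 2^4 · 153, so s = 4 and d = 153.
x_0 = 688^153 mod 2449 = 2448.
x_0 = 2448 ≡ −1, so 688 is not a witness.

no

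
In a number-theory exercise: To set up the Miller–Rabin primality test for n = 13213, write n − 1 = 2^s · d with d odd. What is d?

3303

Halving: 13212 → 6606 → 3303; 3303 is odd.
So 13212 = 2^2 · 3303.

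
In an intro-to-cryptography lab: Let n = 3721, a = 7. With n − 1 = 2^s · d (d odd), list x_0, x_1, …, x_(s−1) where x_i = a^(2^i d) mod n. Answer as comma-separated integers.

n − 1 = 3720 = 2^3 · 465, so s = 3 and d = 465.
x_0 = 7^465 mod 3721 = 3405.
x_1 = 3405^2 mod 3721 = 3110.
x_2 = 3110^2 mod 3721 = 1221.

3405, 3110, 1221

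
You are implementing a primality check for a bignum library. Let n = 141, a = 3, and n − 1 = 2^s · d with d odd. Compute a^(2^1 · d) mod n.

n − 1 = 140 = 2^2 · 35, so s = 2 and d = 35.
Repeated squaring mod 141: 3^1 ≡ 3, 3^2 ≡ 9, 3^4 ≡ 81, 3^8 ≡ 75, 3^16 ≡ 126, 3^32 ≡ 84.
35 = 32 + 2 + 1, so 3^35 ≡ 84·9·3 ≡ 12 (mod 141).
x_0 = 12.
x_1 = 12^2 mod 141 = 3.

3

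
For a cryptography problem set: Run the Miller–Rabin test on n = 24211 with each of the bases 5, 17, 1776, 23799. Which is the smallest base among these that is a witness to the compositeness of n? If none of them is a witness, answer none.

none

n − 1 = 24210 = 2^1 · 12105, so s = 1 and d = 12105.
Base 5: x_0 = 5^12105 mod 24211 = 1. x_0 = 1, so 5 is not a witness.
Base 17: x_0 = 17^12105 mod 24211 = 24210. x_0 = 24210 ≡ −1, so 17 is not a witness.
Base 1776: x_0 = 1776^12105 mod 24211 = 1. x_0 = 1, so 1776 is not a witness.
Base 23799: x_0 = 23799^12105 mod 24211 = 24210. x_0 = 24210 ≡ −1, so 23799 is not a witness.
No listed base is a witness for 24211.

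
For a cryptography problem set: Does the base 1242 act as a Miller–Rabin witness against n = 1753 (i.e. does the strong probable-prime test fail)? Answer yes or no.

n − 1 = 1752 = 2^3 · 219, so s = 3 and d = 219.
Repeated squaring mod 1753: 1242^1 ≡ 1242, 1242^2 ≡ 1677, 1242^4 ≡ 517, 1242^8 ≡ 833, 1242^16 ≡ 1454, 1242^32 ≡ 1751, 1242^64 ≡ 4, 1242^128 ≡ 16.
219 = 128 + 64 + 16 + 8 + 2 + 1, so 1242^219 ≡ 16·4·1454·833·1677·1242 ≡ 190 (mod 1753).
x_0 = 1242^219 mod 1753 = 190.
x_0 is neither 1 nor 1752, so continue squaring.
x_1 = 190^2 mod 1753 = 1040.
x_2 = 1040^2 mod 1753 = 1752.
x_2 ≡ −1, so 1242 is not a witness.

no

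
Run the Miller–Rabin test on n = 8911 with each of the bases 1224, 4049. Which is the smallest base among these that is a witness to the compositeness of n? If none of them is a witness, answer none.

4049

n − 1 = 8910 = 2^1 · 4455, so s = 1 and d = 4455.
Base 1224: x_0 = 1224^4455 mod 8911 = 8910. x_0 = 8910 ≡ −1, so 1224 is not a witness.
Base 4049: x_0 = 4049^4455 mod 8911 = 8644. x_0 ∉ {1, 8910} and s = 1, so 4049 is a Miller–Rabin witness and 8911 is composite.
The smallest witness among the given bases is 4049.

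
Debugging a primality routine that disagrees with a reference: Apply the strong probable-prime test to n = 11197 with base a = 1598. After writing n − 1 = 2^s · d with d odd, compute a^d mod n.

n − 1 = 11196 = 2^2 · 2799, so s = 2 and d = 2799.
Repeated squaring mod 11197: 1598^1 ≡ 1598, 1598^2 ≡ 688, 1598^4 ≡ 3070, 1598^8 ≡ 8223, 1598^16 ≡ 10243, 1598^32 ≡ 3159, 1598^64 ≡ 2754, 1598^128 ≡ 4147, 1598^256 ≡ 10214, 1598^512 ≡ 3347, 1598^1024 ≡ 5409, 1598^2048 ≡ 10717.
2799 = 2048 + 512 + 128 + 64 + 32 + 8 + 4 + 2 + 1, so 1598^2799 ≡ 10717·3347·4147·2754·3159·8223·3070·688·1598 ≡ 3938 (mod 11197).

3938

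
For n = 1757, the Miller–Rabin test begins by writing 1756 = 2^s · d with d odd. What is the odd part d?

439

Halving: 1756 → 878 → 439; 439 is odd.
So 1756 = 2^2 · 439.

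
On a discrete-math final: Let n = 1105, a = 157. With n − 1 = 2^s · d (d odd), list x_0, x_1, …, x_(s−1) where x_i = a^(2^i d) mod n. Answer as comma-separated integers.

157, 339, 1, 1

n − 1 = 1104 = 2^4 · 69, so s = 4 and d = 69.
x_0 = 157^69 mod 1105 = 157.
x_1 = 157^2 mod 1105 = 339.
x_2 = 339^2 mod 1105 = 1.
x_3 = 1^2 mod 1105 = 1.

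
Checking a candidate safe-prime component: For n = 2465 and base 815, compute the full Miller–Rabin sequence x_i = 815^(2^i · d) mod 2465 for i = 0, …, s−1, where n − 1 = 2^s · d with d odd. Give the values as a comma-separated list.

n − 1 = 2464 = 2^5 · 77, so s = 5 and d = 77.
x_0 = 815^77 mod 2465 = 220.
x_1 = 220^2 mod 2465 = 1565.
x_2 = 1565^2 mod 2465 = 1480.
x_3 = 1480^2 mod 2465 = 1480.
x_4 = 1480^2 mod 2465 = 1480.

220, 1565, 1480, 1480, 1480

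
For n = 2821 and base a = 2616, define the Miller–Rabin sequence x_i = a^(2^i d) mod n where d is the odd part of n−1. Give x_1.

1

n − 1 = 2820 = 2^2 · 705, so s = 2 and d = 705.
Repeated squaring mod 2821: 2616^1 ≡ 2616, 2616^2 ≡ 2531, 2616^4 ≡ 2291, 2616^8 ≡ 1621, 2616^16 ≡ 1290, 2616^32 ≡ 2531, 2616^64 ≡ 2291, 2616^128 ≡ 1621, 2616^256 ≡ 1290, 2616^512 ≡ 2531.
705 = 512 + 128 + 64 + 1, so 2616^705 ≡ 2531·1621·2291·2616 ≡ 1301 (mod 2821).
x_0 = 1301.
x_1 = 1301^2 mod 2821 = 1.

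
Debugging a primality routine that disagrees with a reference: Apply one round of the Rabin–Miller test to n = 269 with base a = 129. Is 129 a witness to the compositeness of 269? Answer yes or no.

n − 1 = 268 = 2^2 · 67, so s = 2 and d = 67.
Repeated squaring mod 269: 129^1 ≡ 129, 129^2 ≡ 232, 129^4 ≡ 24, 129^8 ≡ 38, 129^16 ≡ 99, 129^32 ≡ 117, 129^64 ≡ 239.
67 = 64 + 2 + 1, so 129^67 ≡ 239·232·129 ≡ 82 (mod 269).
x_0 = 129^67 mod 269 = 82.
x_0 is neither 1 nor 268, so continue squaring.
x_1 = 82^2 mod 269 = 268.
x_1 ≡ −1, so 129 is not a witness.

no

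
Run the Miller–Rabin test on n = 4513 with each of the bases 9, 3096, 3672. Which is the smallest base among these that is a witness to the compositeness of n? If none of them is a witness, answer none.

none

n − 1 = 4512 = 2^5 · 141, so s = 5 and d = 141.
Base 9: x_0 = 9^141 mod 4513 = 95. x_0 is neither 1 nor 4512, so continue squaring. x_1 = 95^2 mod 4513 = 4512. x_1 ≡ −1, so 9 is not a witness.
Base 3096: x_0 = 3096^141 mod 4513 = 4418. x_0 is neither 1 nor 4512, so continue squaring. x_1 = 4418^2 mod 4513 = 4512. x_1 ≡ −1, so 3096 is not a witness.
Base 3672: x_0 = 3672^141 mod 4513 = 346. x_0 is neither 1 nor 4512, so continue squaring. x_1 = 346^2 mod 4513 = 2378. x_2 = 2378^2 mod 4513 = 95. x_3 = 95^2 mod 4513 = 4512. x_3 ≡ −1, so 3672 is not a witness.
No listed base is a witness for 4513.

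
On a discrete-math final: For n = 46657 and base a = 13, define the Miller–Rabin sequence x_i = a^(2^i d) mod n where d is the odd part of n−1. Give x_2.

2184

n − 1 = 46656 = 2^6 · 729, so s = 6 and d = 729.
x_0 = 13^729 mod 46657 = 35230.
x_1 = 35230^2 mod 46657 = 30043.
x_2 = 30043^2 mod 46657 = 2184.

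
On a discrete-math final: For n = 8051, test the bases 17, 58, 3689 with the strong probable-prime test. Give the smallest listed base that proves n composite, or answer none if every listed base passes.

n − 1 = 8050 = 2^1 · 4025, so s = 1 and d = 4025.
Base 17: x_0 = 17^4025 mod 8051 = 7755. x_0 ∉ {1, 8050} and s = 1, so 17 is a Miller–Rabin witness and 8051 is composite.
Base 58: x_0 = 58^4025 mod 8051 = 7235. x_0 ∉ {1, 8050} and s = 1, so 58 is a Miller–Rabin witness and 8051 is composite.
Base 3689: x_0 = 3689^4025 mod 8051 = 981. x_0 ∉ {1, 8050} and s = 1, so 3689 is a Miller–Rabin witness and 8051 is composite.
The smallest witness among the given bases is 17.

17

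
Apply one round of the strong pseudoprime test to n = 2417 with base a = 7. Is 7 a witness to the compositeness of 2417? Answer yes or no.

no

n − 1 = 2416 = 2^4 · 151, so s = 4 and d = 151.
Repeated squaring mod 2417: 7^1 ≡ 7, 7^2 ≡ 49, 7^4 ≡ 2401, 7^8 ≡ 256, 7^16 ≡ 277, 7^32 ≡ 1802, 7^64 ≡ 1173, 7^128 ≡ 656.
151 = 128 + 16 + 4 + 2 + 1, so 7^151 ≡ 656·277·2401·49·7 ≡ 1825 (mod 2417).
x_0 = 7^151 mod 2417 = 1825.
x_0 is neither 1 nor 2416, so continue squaring.
x_1 = 1825^2 mod 2417 = 2416.
x_1 ≡ −1, so 7 is not a witness.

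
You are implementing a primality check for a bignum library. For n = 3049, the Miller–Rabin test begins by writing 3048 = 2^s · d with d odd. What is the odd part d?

381

Halving: 3048 → 1524 → 762 → 381; 381 is odd.
So 3048 = 2^3 · 381.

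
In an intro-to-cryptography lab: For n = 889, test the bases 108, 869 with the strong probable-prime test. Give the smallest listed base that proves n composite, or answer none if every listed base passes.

none

n − 1 = 888 = 2^3 · 111, so s = 3 and d = 111.
Base 108: x_0 = 108^111 mod 889 = 888. x_0 = 888 ≡ −1, so 108 is not a witness.
Base 869: x_0 = 869^111 mod 889 = 1. x_0 = 1, so 869 is not a witness.
No listed base is a witness for 889.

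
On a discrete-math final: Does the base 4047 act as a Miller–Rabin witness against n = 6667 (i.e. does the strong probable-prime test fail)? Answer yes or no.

yes

n − 1 = 6666 = 2^1 · 3333, so s = 1 and d = 3333.
x_0 = 4047^3333 mod 6667 = 4092.
x_0 ∉ {1, 6666} and s = 1, so 4047 is a Miller–Rabin witness and 6667 is composite.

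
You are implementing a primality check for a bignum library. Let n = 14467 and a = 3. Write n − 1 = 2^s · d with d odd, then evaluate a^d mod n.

2638

n − 1 = 14466 = 2^1 · 7233, so s = 1 and d = 7233.
Repeated squaring mod 14467: 3^1 ≡ 3, 3^2 ≡ 9, 3^4 ≡ 81, 3^8 ≡ 6561, 3^16 ≡ 7396, 3^32 ≡ 1089, 3^64 ≡ 14094, 3^128 ≡ 8926, 3^256 ≡ 3707, 3^512 ≡ 12666, 3^1024 ≡ 2993, 3^2048 ≡ 2976, 3^4096 ≡ 2772.
7233 = 4096 + 2048 + 1024 + 64 + 1, so 3^7233 ≡ 2772·2976·2993·14094·3 ≡ 2638 (mod 14467).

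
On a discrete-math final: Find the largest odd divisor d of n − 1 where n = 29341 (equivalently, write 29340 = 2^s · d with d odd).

7335

Halving: 29340 → 14670 → 7335; 7335 is odd.
So 29340 = 2^2 · 7335.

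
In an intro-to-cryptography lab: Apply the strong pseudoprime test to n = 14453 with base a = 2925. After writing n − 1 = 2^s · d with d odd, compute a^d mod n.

2399

n − 1 = 14452 = 2^2 · 3613, so s = 2 and d = 3613.
2925^3613 mod 14453 = 2399.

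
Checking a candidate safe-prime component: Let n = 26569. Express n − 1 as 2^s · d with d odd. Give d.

Halving: 26568 → 13284 → 6642 → 3321; 3321 is odd.
So 26568 = 2^3 · 3321.

3321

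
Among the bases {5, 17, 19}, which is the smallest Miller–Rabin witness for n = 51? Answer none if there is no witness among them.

5

n − 1 = 50 = 2^1 · 25, so s = 1 and d = 25.
Base 5: x_0 = 5^25 mod 51 = 29. x_0 ∉ {1, 50} and s = 1, so 5 is a Miller–Rabin witness and 51 is composite.
Base 17: x_0 = 17^25 mod 51 = 17. x_0 ∉ {1, 50} and s = 1, so 17 is a Miller–Rabin witness and 51 is composite.
Base 19: x_0 = 19^25 mod 51 = 19. x_0 ∉ {1, 50} and s = 1, so 19 is a Miller–Rabin witness and 51 is composite.
The smallest witness among the given bases is 5.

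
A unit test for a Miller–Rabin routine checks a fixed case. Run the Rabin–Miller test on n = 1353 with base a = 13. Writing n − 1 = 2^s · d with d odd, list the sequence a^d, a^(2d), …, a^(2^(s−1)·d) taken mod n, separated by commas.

n − 1 = 1352 = 2^3 · 169, so s = 3 and d = 169.
x_0 = 13^169 mod 1353 = 622.
x_1 = 622^2 mod 1353 = 1279.
x_2 = 1279^2 mod 1353 = 64.

622, 1279, 64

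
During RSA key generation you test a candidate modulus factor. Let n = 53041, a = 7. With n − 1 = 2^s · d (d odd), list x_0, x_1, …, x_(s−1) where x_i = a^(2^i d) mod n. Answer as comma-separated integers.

25514, 45044, 37604, 40797

n − 1 = 53040 = 2^4 · 3315, so s = 4 and d = 3315.
x_0 = 7^3315 mod 53041 = 25514.
x_1 = 25514^2 mod 53041 = 45044.
x_2 = 45044^2 mod 53041 = 37604.
x_3 = 37604^2 mod 53041 = 40797.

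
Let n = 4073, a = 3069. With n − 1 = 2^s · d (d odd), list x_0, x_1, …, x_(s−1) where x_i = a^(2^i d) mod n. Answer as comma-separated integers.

n − 1 = 4072 = 2^3 · 509, so s = 3 and d = 509.
x_0 = 3069^509 mod 4073 = 2924.
x_1 = 2924^2 mod 4073 = 549.
x_2 = 549^2 mod 4073 = 4072.

2924, 549, 4072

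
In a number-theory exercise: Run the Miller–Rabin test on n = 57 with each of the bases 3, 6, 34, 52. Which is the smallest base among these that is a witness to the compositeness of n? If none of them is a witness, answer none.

3

n − 1 = 56 = 2^3 · 7, so s = 3 and d = 7.
Base 3: x_0 = 3^7 mod 57 = 21. x_0 is neither 1 nor 56, so continue squaring. x_1 = 21^2 mod 57 = 42. x_2 = 42^2 mod 57 = 54. Reached i = s−1 = 2 without hitting −1: 3 is a Miller–Rabin witness and 57 is composite.
Base 6: x_0 = 6^7 mod 57 = 9. x_0 is neither 1 nor 56, so continue squaring. x_1 = 9^2 mod 57 = 24. x_2 = 24^2 mod 57 = 6. Reached i = s−1 = 2 without hitting −1: 6 is a Miller–Rabin witness and 57 is composite.
Base 34: x_0 = 34^7 mod 57 = 13. x_0 is neither 1 nor 56, so continue squaring. x_1 = 13^2 mod 57 = 55. x_2 = 55^2 mod 57 = 4. Reached i = s−1 = 2 without hitting −1: 34 is a Miller–Rabin witness and 57 is composite.
Base 52: x_0 = 52^7 mod 57 = 22. x_0 is neither 1 nor 56, so continue squaring. x_1 = 22^2 mod 57 = 28. x_2 = 28^2 mod 57 = 43. Reached i = s−1 = 2 without hitting −1: 52 is a Miller–Rabin witness and 57 is composite.
The smallest witness among the given bases is 3.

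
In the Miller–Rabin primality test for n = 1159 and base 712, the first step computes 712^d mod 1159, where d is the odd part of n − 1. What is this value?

n − 1 = 1158 = 2^1 · 579, so s = 1 and d = 579.
712^579 mod 1159 = 64.

64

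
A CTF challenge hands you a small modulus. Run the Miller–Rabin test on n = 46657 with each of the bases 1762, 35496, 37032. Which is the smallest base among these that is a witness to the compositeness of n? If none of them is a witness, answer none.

none

n − 1 = 46656 = 2^6 · 729, so s = 6 and d = 729.
Base 1762: x_0 = 1762^729 mod 46657 = 10551. x_0 is neither 1 nor 46656, so continue squaring. x_1 = 10551^2 mod 46657 = 46656. x_1 ≡ −1, so 1762 is not a witness.
Base 35496: x_0 = 35496^729 mod 46657 = 41150. x_0 is neither 1 nor 46656, so continue squaring. x_1 = 41150^2 mod 46657 = 46656. x_1 ≡ −1, so 35496 is not a witness.
Base 37032: x_0 = 37032^729 mod 46657 = 5507. x_0 is neither 1 nor 46656, so continue squaring. x_1 = 5507^2 mod 46657 = 46656. x_1 ≡ −1, so 37032 is not a witness.
No listed base is a witness for 46657.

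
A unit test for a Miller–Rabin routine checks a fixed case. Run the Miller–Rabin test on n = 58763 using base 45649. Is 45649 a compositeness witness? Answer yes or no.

n − 1 = 58762 = 2^1 · 29381, so s = 1 and d = 29381.
x_0 = 45649^29381 mod 58763 = 1.
x_0 = 1, so 45649 is not a witness.

no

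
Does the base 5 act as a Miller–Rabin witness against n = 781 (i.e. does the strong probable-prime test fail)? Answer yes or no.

no

n − 1 = 780 = 2^2 · 195, so s = 2 and d = 195.
Repeated squaring mod 781: 5^1 ≡ 5, 5^2 ≡ 25, 5^4 ≡ 625, 5^8 ≡ 125, 5^16 ≡ 5, 5^32 ≡ 25, 5^64 ≡ 625, 5^128 ≡ 125.
195 = 128 + 64 + 2 + 1, so 5^195 ≡ 125·625·25·5 ≡ 1 (mod 781).
x_0 = 5^195 mod 781 = 1.
x_0 = 1, so 5 is not a witness.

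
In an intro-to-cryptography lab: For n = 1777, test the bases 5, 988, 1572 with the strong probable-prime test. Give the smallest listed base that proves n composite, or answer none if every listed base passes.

n − 1 = 1776 = 2^4 · 111, so s = 4 and d = 111.
Base 5: x_0 = 5^111 mod 1777 = 912. x_0 is neither 1 nor 1776, so continue squaring. x_1 = 912^2 mod 1777 = 108. x_2 = 108^2 mod 1777 = 1002. x_3 = 1002^2 mod 1777 = 1776. x_3 ≡ −1, so 5 is not a witness.
Base 988: x_0 = 988^111 mod 1777 = 189. x_0 is neither 1 nor 1776, so continue squaring. x_1 = 189^2 mod 1777 = 181. x_2 = 181^2 mod 1777 = 775. x_3 = 775^2 mod 1777 = 1776. x_3 ≡ −1, so 988 is not a witness.
Base 1572: x_0 = 1572^111 mod 1777 = 1596. x_0 is neither 1 nor 1776, so continue squaring. x_1 = 1596^2 mod 1777 = 775. x_2 = 775^2 mod 1777 = 1776. x_2 ≡ −1, so 1572 is not a witness.
No listed base is a witness for 1777.

none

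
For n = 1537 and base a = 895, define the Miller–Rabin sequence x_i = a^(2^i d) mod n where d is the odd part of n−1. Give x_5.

1499

n − 1 = 1536 = 2^9 · 3, so s = 9 and d = 3.
x_0 = 895^3 mod 1537 = 632.
x_1 = 632^2 mod 1537 = 1341.
x_2 = 1341^2 mod 1537 = 1528.
x_3 = 1528^2 mod 1537 = 81.
x_4 = 81^2 mod 1537 = 413.
x_5 = 413^2 mod 1537 = 1499.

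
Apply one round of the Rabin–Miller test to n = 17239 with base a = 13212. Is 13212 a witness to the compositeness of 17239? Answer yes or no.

no

n − 1 = 17238 = 2^1 · 8619, so s = 1 and d = 8619.
x_0 = 13212^8619 mod 17239 = 17238.
x_0 = 17238 ≡ −1, so 13212 is not a witness.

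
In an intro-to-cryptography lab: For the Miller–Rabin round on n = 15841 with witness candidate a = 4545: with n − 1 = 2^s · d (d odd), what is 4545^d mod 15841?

13021

n − 1 = 15840 = 2^5 · 495, so s = 5 and d = 495.
Repeated squaring mod 15841: 4545^1 ≡ 4545, 4545^2 ≡ 361, 4545^4 ≡ 3593, 4545^8 ≡ 15075, 4545^16 ≡ 639, 4545^32 ≡ 12296, 4545^64 ≡ 5112, 4545^128 ≡ 10735, 4545^256 ≡ 12791.
495 = 256 + 128 + 64 + 32 + 8 + 4 + 2 + 1, so 4545^495 ≡ 12791·10735·5112·12296·15075·3593·361·4545 ≡ 13021 (mod 15841).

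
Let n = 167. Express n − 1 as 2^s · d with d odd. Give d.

83

Halving: 166 → 83; 83 is odd.
So 166 = 2^1 · 83.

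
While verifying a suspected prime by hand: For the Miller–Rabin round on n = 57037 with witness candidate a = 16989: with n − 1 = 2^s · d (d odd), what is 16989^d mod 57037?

57036

n − 1 = 57036 = 2^2 · 14259, so s = 2 and d = 14259.
16989^14259 mod 57037 = 57036.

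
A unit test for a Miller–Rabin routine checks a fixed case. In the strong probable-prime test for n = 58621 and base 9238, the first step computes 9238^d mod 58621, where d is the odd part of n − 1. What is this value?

n − 1 = 58620 = 2^2 · 14655, so s = 2 and d = 14655.
9238^14655 mod 58621 = 54777.

54777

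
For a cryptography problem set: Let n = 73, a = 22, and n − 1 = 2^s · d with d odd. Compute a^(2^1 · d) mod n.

46

n − 1 = 72 = 2^3 · 9, so s = 3 and d = 9.
x_0 = 22^9 mod 73 = 22.
x_1 = 22^2 mod 73 = 46.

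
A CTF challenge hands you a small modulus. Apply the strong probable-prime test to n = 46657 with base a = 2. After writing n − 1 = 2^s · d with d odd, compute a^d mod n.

512

n − 1 = 46656 = 2^6 · 729, so s = 6 and d = 729.
By repeated squaring, 2^729 ≡ 512 (mod 46657).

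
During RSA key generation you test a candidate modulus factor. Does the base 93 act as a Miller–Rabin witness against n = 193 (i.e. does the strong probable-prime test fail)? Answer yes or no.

n − 1 = 192 = 2^6 · 3, so s = 6 and d = 3.
x_0 = 93^3 mod 193 = 126.
x_0 is neither 1 nor 192, so continue squaring.
x_1 = 126^2 mod 193 = 50.
x_2 = 50^2 mod 193 = 184.
x_3 = 184^2 mod 193 = 81.
x_4 = 81^2 mod 193 = 192.
x_4 ≡ −1, so 93 is not a witness.

no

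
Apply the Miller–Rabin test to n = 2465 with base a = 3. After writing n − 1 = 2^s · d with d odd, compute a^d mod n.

2018

n − 1 = 2464 = 2^5 · 77, so s = 5 and d = 77.
3^77 mod 2465 = 2018.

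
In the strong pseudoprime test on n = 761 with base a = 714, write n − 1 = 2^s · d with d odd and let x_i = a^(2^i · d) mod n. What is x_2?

1

n − 1 = 760 = 2^3 · 95, so s = 3 and d = 95.
x_0 = 714^95 mod 761 = 722.
x_1 = 722^2 mod 761 = 760.
x_2 = 760^2 mod 761 = 1.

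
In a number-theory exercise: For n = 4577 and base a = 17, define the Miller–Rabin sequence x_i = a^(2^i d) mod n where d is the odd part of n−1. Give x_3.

4072

n − 1 = 4576 = 2^5 · 143, so s = 5 and d = 143.
x_0 = 17^143 mod 4577 = 1287.
x_1 = 1287^2 mod 4577 = 4072.
x_2 = 4072^2 mod 4577 = 3290.
x_3 = 3290^2 mod 4577 = 4072.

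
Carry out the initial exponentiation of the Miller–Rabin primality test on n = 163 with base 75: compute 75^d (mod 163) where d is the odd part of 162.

162

n − 1 = 162 = 2^1 · 81, so s = 1 and d = 81.
Repeated squaring mod 163: 75^1 ≡ 75, 75^2 ≡ 83, 75^4 ≡ 43, 75^8 ≡ 56, 75^16 ≡ 39, 75^32 ≡ 54, 75^64 ≡ 145.
81 = 64 + 16 + 1, so 75^81 ≡ 145·39·75 ≡ 162 (mod 163).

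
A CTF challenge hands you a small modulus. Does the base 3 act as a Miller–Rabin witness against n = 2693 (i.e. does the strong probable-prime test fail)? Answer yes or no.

n − 1 = 2692 = 2^2 · 673, so s = 2 and d = 673.
Repeated squaring mod 2693: 3^1 ≡ 3, 3^2 ≡ 9, 3^4 ≡ 81, 3^8 ≡ 1175, 3^16 ≡ 1809, 3^32 ≡ 486, 3^64 ≡ 1905, 3^128 ≡ 1554, 3^256 ≡ 1988, 3^512 ≡ 1513.
673 = 512 + 128 + 32 + 1, so 3^673 ≡ 1513·1554·486·3 ≡ 859 (mod 2693).
x_0 = 3^673 mod 2693 = 859.
x_0 is neither 1 nor 2692, so continue squaring.
x_1 = 859^2 mod 2693 = 2692.
x_1 ≡ −1, so 3 is not a witness.

no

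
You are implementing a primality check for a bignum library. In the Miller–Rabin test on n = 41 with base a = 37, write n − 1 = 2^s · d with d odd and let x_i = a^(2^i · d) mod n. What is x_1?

n − 1 = 40 = 2^3 · 5, so s = 3 and d = 5.
Repeated squaring mod 41: 37^1 ≡ 37, 37^2 ≡ 16, 37^4 ≡ 10.
5 = 4 + 1, so 37^5 ≡ 10·37 ≡ 1 (mod 41).
x_0 = 1.
x_1 = 1^2 mod 41 = 1.

1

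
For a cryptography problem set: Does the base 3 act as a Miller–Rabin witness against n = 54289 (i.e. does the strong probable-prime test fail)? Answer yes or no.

yes

n − 1 = 54288 = 2^4 · 3393, so s = 4 and d = 3393.
x_0 = 3^3393 mod 54289 = 26341.
x_0 is neither 1 nor 54288, so continue squaring.
x_1 = 26341^2 mod 54289 = 34861.
x_2 = 34861^2 mod 54289 = 30056.
x_3 = 30056^2 mod 54289 = 48465.
Reached i = s−1 = 3 without hitting −1: 3 is a Miller–Rabin witness and 54289 is composite.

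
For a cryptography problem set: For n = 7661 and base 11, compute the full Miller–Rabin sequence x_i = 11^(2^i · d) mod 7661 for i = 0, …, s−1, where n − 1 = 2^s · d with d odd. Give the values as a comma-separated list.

n − 1 = 7660 = 2^2 · 1915, so s = 2 and d = 1915.
x_0 = 11^1915 mod 7661 = 7577.
x_1 = 7577^2 mod 7661 = 7056.

7577, 7056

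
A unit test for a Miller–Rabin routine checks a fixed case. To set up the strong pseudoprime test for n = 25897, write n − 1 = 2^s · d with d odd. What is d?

3237

Halving: 25896 → 12948 → 6474 → 3237; 3237 is odd.
So 25896 = 2^3 · 3237.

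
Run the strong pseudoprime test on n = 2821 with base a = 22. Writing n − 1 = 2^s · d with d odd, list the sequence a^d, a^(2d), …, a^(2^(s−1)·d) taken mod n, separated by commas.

92, 1

n − 1 = 2820 = 2^2 · 705, so s = 2 and d = 705.
x_0 = 22^705 mod 2821 = 92.
x_1 = 92^2 mod 2821 = 1.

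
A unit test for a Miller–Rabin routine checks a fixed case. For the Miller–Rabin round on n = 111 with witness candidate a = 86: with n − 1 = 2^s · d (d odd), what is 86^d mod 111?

n − 1 = 110 = 2^1 · 55, so s = 1 and d = 55.
Repeated squaring mod 111: 86^1 ≡ 86, 86^2 ≡ 70, 86^4 ≡ 16, 86^8 ≡ 34, 86^16 ≡ 46, 86^32 ≡ 7.
55 = 32 + 16 + 4 + 2 + 1, so 86^55 ≡ 7·46·16·70·86 ≡ 86 (mod 111).

86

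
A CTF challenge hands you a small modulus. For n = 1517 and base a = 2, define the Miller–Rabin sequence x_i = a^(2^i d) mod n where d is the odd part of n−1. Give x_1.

n − 1 = 1516 = 2^2 · 379, so s = 2 and d = 379.
Repeated squaring mod 1517: 2^1 ≡ 2, 2^2 ≡ 4, 2^4 ≡ 16, 2^8 ≡ 256, 2^16 ≡ 305, 2^32 ≡ 488, 2^64 ≡ 1492, 2^128 ≡ 625, 2^256 ≡ 756.
379 = 256 + 64 + 32 + 16 + 8 + 2 + 1, so 2^379 ≡ 756·1492·488·305·256·4·2 ≡ 923 (mod 1517).
x_0 = 923.
x_1 = 923^2 mod 1517 = 892.

892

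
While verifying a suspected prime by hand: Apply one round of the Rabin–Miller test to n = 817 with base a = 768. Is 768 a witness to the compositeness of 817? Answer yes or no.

no

n − 1 = 816 = 2^4 · 51, so s = 4 and d = 51.
Repeated squaring mod 817: 768^1 ≡ 768, 768^2 ≡ 767, 768^4 ≡ 49, 768^8 ≡ 767, 768^16 ≡ 49, 768^32 ≡ 767.
51 = 32 + 16 + 2 + 1, so 768^51 ≡ 767·49·767·768 ≡ 816 (mod 817).
x_0 = 768^51 mod 817 = 816.
x_0 = 816 ≡ −1, so 768 is not a witness.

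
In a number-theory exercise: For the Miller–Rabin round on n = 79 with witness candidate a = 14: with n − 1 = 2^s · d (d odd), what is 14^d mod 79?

78

n − 1 = 78 = 2^1 · 39, so s = 1 and d = 39.
14^39 mod 79 = 78.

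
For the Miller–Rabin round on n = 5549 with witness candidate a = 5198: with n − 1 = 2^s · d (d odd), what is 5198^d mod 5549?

n − 1 = 5548 = 2^2 · 1387, so s = 2 and d = 1387.
Repeated squaring mod 5549: 5198^1 ≡ 5198, 5198^2 ≡ 1123, 5198^4 ≡ 1506, 5198^8 ≡ 4044, 5198^16 ≡ 1033, 5198^32 ≡ 1681, 5198^64 ≡ 1320, 5198^128 ≡ 14, 5198^256 ≡ 196, 5198^512 ≡ 5122, 5198^1024 ≡ 4761.
1387 = 1024 + 256 + 64 + 32 + 8 + 2 + 1, so 5198^1387 ≡ 4761·196·1320·1681·4044·1123·5198 ≡ 4382 (mod 5549).

4382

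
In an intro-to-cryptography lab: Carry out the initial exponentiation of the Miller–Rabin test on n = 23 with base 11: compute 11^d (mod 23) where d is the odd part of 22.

n − 1 = 22 = 2^1 · 11, so s = 1 and d = 11.
11^11 mod 23 = 22.

22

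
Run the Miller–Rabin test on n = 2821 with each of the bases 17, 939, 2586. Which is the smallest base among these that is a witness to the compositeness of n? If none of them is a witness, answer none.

n − 1 = 2820 = 2^2 · 705, so s = 2 and d = 705.
Base 17: x_0 = 17^705 mod 2821 = 2820. x_0 = 2820 ≡ −1, so 17 is not a witness.
Base 939: x_0 = 939^705 mod 2821 = 1. x_0 = 1, so 939 is not a witness.
Base 2586: x_0 = 2586^705 mod 2821 = 2820. x_0 = 2820 ≡ −1, so 2586 is not a witness.
No listed base is a witness for 2821.

none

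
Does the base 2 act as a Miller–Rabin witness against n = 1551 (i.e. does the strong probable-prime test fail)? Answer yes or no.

n − 1 = 1550 = 2^1 · 775, so s = 1 and d = 775.
x_0 = 2^775 mod 1551 = 65.
x_0 ∉ {1, 1550} and s = 1, so 2 is a Miller–Rabin witness and 1551 is composite.

yes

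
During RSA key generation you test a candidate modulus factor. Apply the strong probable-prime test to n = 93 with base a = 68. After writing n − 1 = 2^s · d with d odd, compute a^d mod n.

n − 1 = 92 = 2^2 · 23, so s = 2 and d = 23.
68^23 mod 93 = 26.

26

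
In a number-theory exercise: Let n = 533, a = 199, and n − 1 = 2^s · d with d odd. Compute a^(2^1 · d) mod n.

n − 1 = 532 = 2^2 · 133, so s = 2 and d = 133.
x_0 = 199^133 mod 533 = 17.
x_1 = 17^2 mod 533 = 289.

289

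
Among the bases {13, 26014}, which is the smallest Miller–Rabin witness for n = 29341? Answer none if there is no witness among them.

13

n − 1 = 29340 = 2^2 · 7335, so s = 2 and d = 7335.
Base 13: x_0 = 13^7335 mod 29341 = 8541. x_0 is neither 1 nor 29340, so continue squaring. x_1 = 8541^2 mod 29341 = 6955. Reached i = s−1 = 1 without hitting −1: 13 is a Miller–Rabin witness and 29341 is composite.
Base 26014: x_0 = 26014^7335 mod 29341 = 14873. x_0 is neither 1 nor 29340, so continue squaring. x_1 = 14873^2 mod 29341 = 4330. Reached i = s−1 = 1 without hitting −1: 26014 is a Miller–Rabin witness and 29341 is composite.
The smallest witness among the given bases is 13.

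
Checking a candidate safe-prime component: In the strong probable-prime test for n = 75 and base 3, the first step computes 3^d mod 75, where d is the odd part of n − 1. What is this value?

n − 1 = 74 = 2^1 · 37, so s = 1 and d = 37.
Repeated squaring mod 75: 3^1 ≡ 3, 3^2 ≡ 9, 3^4 ≡ 6, 3^8 ≡ 36, 3^16 ≡ 21, 3^32 ≡ 66.
37 = 32 + 4 + 1, so 3^37 ≡ 66·6·3 ≡ 63 (mod 75).

63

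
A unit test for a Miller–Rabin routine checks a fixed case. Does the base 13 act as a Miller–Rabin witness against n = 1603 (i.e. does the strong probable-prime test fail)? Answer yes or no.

n − 1 = 1602 = 2^1 · 801, so s = 1 and d = 801.
Repeated squaring mod 1603: 13^1 ≡ 13, 13^2 ≡ 169, 13^4 ≡ 1310, 13^8 ≡ 890, 13^16 ≡ 218, 13^32 ≡ 1037, 13^64 ≡ 1359, 13^128 ≡ 225, 13^256 ≡ 932, 13^512 ≡ 1401.
801 = 512 + 256 + 32 + 1, so 13^801 ≡ 1401·932·1037·13 ≡ 1238 (mod 1603).
x_0 = 13^801 mod 1603 = 1238.
x_0 ∉ {1, 1602} and s = 1, so 13 is a Miller–Rabin witness and 1603 is composite.

yes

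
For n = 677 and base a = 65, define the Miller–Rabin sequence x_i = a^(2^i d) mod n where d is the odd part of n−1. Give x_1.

676

n − 1 = 676 = 2^2 · 169, so s = 2 and d = 169.
x_0 = 65^169 mod 677 = 26.
x_1 = 26^2 mod 677 = 676.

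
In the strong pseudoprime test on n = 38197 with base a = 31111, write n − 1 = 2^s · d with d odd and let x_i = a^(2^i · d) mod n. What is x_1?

n − 1 = 38196 = 2^2 · 9549, so s = 2 and d = 9549.
x_0 = 31111^9549 mod 38197 = 9440.
x_1 = 9440^2 mod 38197 = 38196.

38196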